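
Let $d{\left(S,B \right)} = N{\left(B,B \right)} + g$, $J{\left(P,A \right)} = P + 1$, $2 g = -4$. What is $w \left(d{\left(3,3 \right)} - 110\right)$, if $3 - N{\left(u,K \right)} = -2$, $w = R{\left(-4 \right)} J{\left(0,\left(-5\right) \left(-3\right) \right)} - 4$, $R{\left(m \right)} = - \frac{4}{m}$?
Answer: $321$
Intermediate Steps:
$g = -2$ ($g = \frac{1}{2} \left(-4\right) = -2$)
$J{\left(P,A \right)} = 1 + P$
$w = -3$ ($w = - \frac{4}{-4} \left(1 + 0\right) - 4 = \left(-4\right) \left(- \frac{1}{4}\right) 1 - 4 = 1 \cdot 1 - 4 = 1 - 4 = -3$)
$N{\left(u,K \right)} = 5$ ($N{\left(u,K \right)} = 3 - -2 = 3 + 2 = 5$)
$d{\left(S,B \right)} = 3$ ($d{\left(S,B \right)} = 5 - 2 = 3$)
$w \left(d{\left(3,3 \right)} - 110\right) = - 3 \left(3 - 110\right) = \left(-3\right) \left(-107\right) = 321$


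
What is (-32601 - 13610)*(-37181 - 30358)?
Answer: 3121044729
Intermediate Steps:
(-32601 - 13610)*(-37181 - 30358) = -46211*(-67539) = 3121044729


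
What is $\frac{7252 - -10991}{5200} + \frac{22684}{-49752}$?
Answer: $\frac{98708617}{32338800} \approx 3.0523$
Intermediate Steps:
$\frac{7252 - -10991}{5200} + \frac{22684}{-49752} = \left(7252 + 10991\right) \frac{1}{5200} + 22684 \left(- \frac{1}{49752}\right) = 18243 \cdot \frac{1}{5200} - \frac{5671}{12438} = \frac{18243}{5200} - \frac{5671}{12438} = \frac{98708617}{32338800}$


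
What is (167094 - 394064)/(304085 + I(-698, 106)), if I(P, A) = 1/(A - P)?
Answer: -182483880/244484341 ≈ -0.74640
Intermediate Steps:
(167094 - 394064)/(304085 + I(-698, 106)) = (167094 - 394064)/(304085 + 1/(106 - 1*(-698))) = -226970/(304085 + 1/(106 + 698)) = -226970/(304085 + 1/804) = -226970/244484341/804 = -226970*804/244484341 = -182483880/244484341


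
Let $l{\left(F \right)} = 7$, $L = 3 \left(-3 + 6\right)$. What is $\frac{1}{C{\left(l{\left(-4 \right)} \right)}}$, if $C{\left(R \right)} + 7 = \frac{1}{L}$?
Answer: $- \frac{9}{62} \approx -0.14516$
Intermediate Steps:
$L = 9$ ($L = 3 \cdot 3 = 9$)
$C{\left(R \right)} = - \frac{62}{9}$ ($C{\left(R \right)} = -7 + \frac{1}{9} = - \frac{62}{9}$)
$\frac{1}{C{\left(l{\left(-4 \right)} \right)}} = \frac{1}{- \frac{62}{9}} = - \frac{9}{62}$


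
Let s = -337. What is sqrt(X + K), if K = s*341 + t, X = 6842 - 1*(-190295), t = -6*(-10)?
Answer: 22*sqrt(170) ≈ 286.84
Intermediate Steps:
t = 60
X = 197137 (X = 6842 + 190295 = 197137)
K = -114857 (K = -337*341 + 60 = -114917 + 60 = -114857)
sqrt(X + K) = sqrt(197137 - 114857) = sqrt(82280) = 22*sqrt(170)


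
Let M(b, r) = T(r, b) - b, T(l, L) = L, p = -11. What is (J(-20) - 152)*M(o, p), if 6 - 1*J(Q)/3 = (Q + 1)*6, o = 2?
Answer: 0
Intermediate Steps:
J(Q) = -18*Q (J(Q) = 18 - 3*(Q + 1)*6 = 18 - 3*(1 + Q)*6 = 18 - 3*(6 + 6*Q) = 18 + (-18 - 18*Q) = -18*Q)
M(b, r) = 0 (M(b, r) = b - b = 0)
(J(-20) - 152)*M(o, p) = (-18*(-20) - 152)*0 = (360 - 152)*0 = 208*0 = 0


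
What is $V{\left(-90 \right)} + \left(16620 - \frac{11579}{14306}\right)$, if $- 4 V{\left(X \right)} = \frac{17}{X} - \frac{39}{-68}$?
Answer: $\frac{1455046923839}{87552720} \approx 16619.0$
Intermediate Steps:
$V{\left(X \right)} = - \frac{39}{272} - \frac{17}{4 X}$ ($V{\left(X \right)} = - \frac{\frac{17}{X} - \frac{39}{-68}}{4} = - \frac{\frac{17}{X} - - \frac{39}{68}}{4} = - \frac{\frac{17}{X} + \frac{39}{68}}{4} = - \frac{\frac{39}{68} + \frac{17}{X}}{4} = - \frac{39}{272} - \frac{17}{4 X}$)
$V{\left(-90 \right)} + \left(16620 - \frac{11579}{14306}\right) = \frac{-1156 - -3510}{272 \left(-90\right)} + \left(16620 - \frac{11579}{14306}\right) = \frac{1}{272} \left(- \frac{1}{90}\right) \left(-1156 + 3510\right) + \left(16620 - \frac{11579}{14306}\right) = \frac{1}{272} \left(- \frac{1}{90}\right) 2354 + \left(16620 - \frac{11579}{14306}\right) = - \frac{1177}{12240} + \frac{237754141}{14306} = \frac{1455046923839}{87552720}$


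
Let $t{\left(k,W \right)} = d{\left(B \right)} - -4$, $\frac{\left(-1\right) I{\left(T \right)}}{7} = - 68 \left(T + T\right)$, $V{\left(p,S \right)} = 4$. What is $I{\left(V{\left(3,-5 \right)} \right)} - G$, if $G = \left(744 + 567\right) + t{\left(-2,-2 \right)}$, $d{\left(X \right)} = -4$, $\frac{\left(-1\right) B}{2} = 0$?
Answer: $2497$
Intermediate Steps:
$B = 0$ ($B = \left(-2\right) 0 = 0$)
$I{\left(T \right)} = 952 T$ ($I{\left(T \right)} = - 7 \left(- 68 \left(T + T\right)\right) = - 7 \left(- 68 \cdot 2 T\right) = - 7 \left(- 136 T\right) = 952 T$)
$t{\left(k,W \right)} = 0$ ($t{\left(k,W \right)} = -4 - -4 = -4 + 4 = 0$)
$G = 1311$ ($G = \left(744 + 567\right) + 0 = 1311 + 0 = 1311$)
$I{\left(V{\left(3,-5 \right)} \right)} - G = 952 \cdot 4 - 1311 = 3808 - 1311 = 2497$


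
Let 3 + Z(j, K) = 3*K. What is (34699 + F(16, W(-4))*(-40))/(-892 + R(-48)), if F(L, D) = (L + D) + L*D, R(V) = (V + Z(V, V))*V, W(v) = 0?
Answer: 34059/8468 ≈ 4.0221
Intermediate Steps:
Z(j, K) = -3 + 3*K
R(V) = V*(-3 + 4*V) (R(V) = (V + (-3 + 3*V))*V = (-3 + 4*V)*V = V*(-3 + 4*V))
F(L, D) = D + L + D*L (F(L, D) = (D + L) + D*L = D + L + D*L)
(34699 + F(16, W(-4))*(-40))/(-892 + R(-48)) = (34699 + (0 + 16 + 0*16)*(-40))/(-892 - 48*(-3 + 4*(-48))) = (34699 + (0 + 16 + 0)*(-40))/(-892 - 48*(-3 - 192)) = (34699 + 16*(-40))/(-892 - 48*(-195)) = (34699 - 640)/(-892 + 9360) = 34059/8468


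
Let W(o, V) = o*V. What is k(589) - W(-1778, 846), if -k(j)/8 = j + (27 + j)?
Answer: 1494548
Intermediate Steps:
W(o, V) = V*o
k(j) = -216 - 16*j (k(j) = -8*(j + (27 + j)) = -8*(27 + 2*j) = -216 - 16*j)
k(589) - W(-1778, 846) = (-216 - 16*589) - 846*(-1778) = (-216 - 9424) - 1*(-1504188) = -9640 + 1504188 = 1494548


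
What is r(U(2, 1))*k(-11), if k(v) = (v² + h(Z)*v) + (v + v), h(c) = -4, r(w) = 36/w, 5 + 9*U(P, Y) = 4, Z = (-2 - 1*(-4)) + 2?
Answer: -46332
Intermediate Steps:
Z = 4 (Z = (-2 + 4) + 2 = 2 + 2 = 4)
U(P, Y) = -⅑ (U(P, Y) = -5/9 + (⅑)*4 = -5/9 + 4/9 = -⅑)
k(v) = v² - 2*v (k(v) = (v² - 4*v) + (v + v) = (v² - 4*v) + 2*v = v² - 2*v)
r(U(2, 1))*k(-11) = (36/(-⅑))*(-11*(-2 - 11)) = (36*(-9))*(-11*(-13)) = -324*143 = -46332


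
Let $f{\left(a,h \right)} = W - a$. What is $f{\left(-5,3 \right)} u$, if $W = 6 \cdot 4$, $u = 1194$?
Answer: $34626$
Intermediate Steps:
$W = 24$
$f{\left(a,h \right)} = 24 - a$
$f{\left(-5,3 \right)} u = \left(24 - -5\right) 1194 = \left(24 + 5\right) 1194 = 29 \cdot 1194 = 34626$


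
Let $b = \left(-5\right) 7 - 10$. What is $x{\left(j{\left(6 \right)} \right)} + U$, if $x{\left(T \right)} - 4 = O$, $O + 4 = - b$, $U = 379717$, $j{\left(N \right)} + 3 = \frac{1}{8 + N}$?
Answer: $379762$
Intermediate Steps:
$b = -45$ ($b = -35 - 10 = -45$)
$j{\left(N \right)} = -3 + \frac{1}{8 + N}$
$O = 41$ ($O = -4 - -45 = -4 + 45 = 41$)
$x{\left(T \right)} = 45$ ($x{\left(T \right)} = 4 + 41 = 45$)
$x{\left(j{\left(6 \right)} \right)} + U = 45 + 379717 = 379762$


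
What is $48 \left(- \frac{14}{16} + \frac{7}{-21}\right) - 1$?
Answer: $-59$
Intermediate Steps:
$48 \left(- \frac{14}{16} + \frac{7}{-21}\right) - 1 = 48 \left(\left(-14\right) \frac{1}{16} + 7 \left(- \frac{1}{21}\right)\right) - 1 = 48 \left(- \frac{7}{8} - \frac{1}{3}\right) - 1 = 48 \left(- \frac{29}{24}\right) - 1 = -58 - 1 = -59$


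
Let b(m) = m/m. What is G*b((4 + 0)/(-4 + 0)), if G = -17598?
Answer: -17598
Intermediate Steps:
b(m) = 1
G*b((4 + 0)/(-4 + 0)) = -17598*1 = -17598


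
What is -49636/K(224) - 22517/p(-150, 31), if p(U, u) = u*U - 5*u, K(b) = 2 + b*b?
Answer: 445678523/120552645 ≈ 3.6970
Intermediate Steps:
K(b) = 2 + b²
p(U, u) = -5*u + U*u (p(U, u) = U*u - 5*u = -5*u + U*u)
-49636/K(224) - 22517/p(-150, 31) = -49636/(2 + 224²) - 22517*1/(31*(-5 - 150)) = -49636/(2 + 50176) - 22517/(31*(-155)) = -49636/50178 - 22517/(-4805) = -49636*1/50178 - 22517*(-1/4805) = -24818/25089 + 22517/4805 = 445678523/120552645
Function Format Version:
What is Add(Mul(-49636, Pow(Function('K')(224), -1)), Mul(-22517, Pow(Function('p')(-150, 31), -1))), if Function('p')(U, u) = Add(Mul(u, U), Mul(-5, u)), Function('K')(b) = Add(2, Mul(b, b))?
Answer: Rational(445678523, 120552645) ≈ 3.6970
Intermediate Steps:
Function('K')(b) = Add(2, Pow(b, 2))
Function('p')(U, u) = Add(Mul(-5, u), Mul(U, u)) (Function('p')(U, u) = Add(Mul(U, u), Mul(-5, u)) = Add(Mul(-5, u), Mul(U, u)))
Add(Mul(-49636, Pow(Function('K')(224), -1)), Mul(-22517, Pow(Function('p')(-150, 31), -1))) = Add(Mul(-49636, Pow(Add(2, Pow(224, 2)), -1)), Mul(-22517, Pow(Mul(31, Add(-5, -150)), -1))) = Add(Mul(-49636, Pow(Add(2, 50176), -1)), Mul(-22517, Pow(Mul(31, -155), -1))) = Add(Mul(-49636, Pow(50178, -1)), Mul(-22517, Pow(-4805, -1))) = Add(Mul(-49636, Rational(1, 50178)), Mul(-22517, Rational(-1, 4805))) = Add(Rational(-24818, 25089), Rational(22517, 4805)) = Rational(445678523, 120552645)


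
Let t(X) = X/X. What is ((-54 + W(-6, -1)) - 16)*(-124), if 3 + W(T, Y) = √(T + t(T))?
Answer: 9052 - 124*I*√5 ≈ 9052.0 - 277.27*I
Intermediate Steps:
t(X) = 1
W(T, Y) = -3 + √(1 + T) (W(T, Y) = -3 + √(T + 1) = -3 + √(1 + T))
((-54 + W(-6, -1)) - 16)*(-124) = ((-54 + (-3 + √(1 - 6))) - 16)*(-124) = ((-54 + (-3 + √(-5))) - 16)*(-124) = ((-54 + (-3 + I*√5)) - 16)*(-124) = ((-57 + I*√5) - 16)*(-124) = (-73 + I*√5)*(-124) = 9052 - 124*I*√5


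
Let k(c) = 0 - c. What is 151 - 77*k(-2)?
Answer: -3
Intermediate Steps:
k(c) = -c
151 - 77*k(-2) = 151 - (-77)*(-2) = 151 - 77*2 = 151 - 154 = -3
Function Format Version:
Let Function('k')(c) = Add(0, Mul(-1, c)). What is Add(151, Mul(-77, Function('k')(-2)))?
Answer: -3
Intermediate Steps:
Function('k')(c) = Mul(-1, c)
Add(151, Mul(-77, Function('k')(-2))) = Add(151, Mul(-77, Mul(-1, -2))) = Add(151, Mul(-77, 2)) = Add(151, -154) = -3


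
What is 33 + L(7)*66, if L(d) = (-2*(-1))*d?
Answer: 957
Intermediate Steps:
L(d) = 2*d
33 + L(7)*66 = 33 + (2*7)*66 = 33 + 14*66 = 33 + 924 = 957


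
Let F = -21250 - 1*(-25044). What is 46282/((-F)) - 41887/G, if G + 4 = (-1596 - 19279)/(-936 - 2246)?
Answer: -253029101025/15454859 ≈ -16372.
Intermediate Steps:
F = 3794 (F = -21250 + 25044 = 3794)
G = 8147/3182 (G = -4 + (-1596 - 19279)/(-936 - 2246) = -4 - 20875/(-3182) = -4 - 20875*(-1/3182) = -4 + 20875/3182 = 8147/3182 ≈ 2.5603)
46282/((-F)) - 41887/G = 46282/((-1*3794)) - 41887/8147/3182 = 46282/(-3794) - 41887*3182/8147 = 46282*(-1/3794) - 133284434/8147 = -23141/1897 - 133284434/8147 = -253029101025/15454859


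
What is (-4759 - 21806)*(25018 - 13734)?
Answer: -299759460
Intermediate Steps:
(-4759 - 21806)*(25018 - 13734) = -26565*11284 = -299759460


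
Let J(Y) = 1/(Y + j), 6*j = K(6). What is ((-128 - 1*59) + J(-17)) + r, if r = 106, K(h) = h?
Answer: -1297/16 ≈ -81.063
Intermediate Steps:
j = 1 (j = (1/6)*6 = 1)
J(Y) = 1/(1 + Y) (J(Y) = 1/(Y + 1) = 1/(1 + Y))
((-128 - 1*59) + J(-17)) + r = ((-128 - 1*59) + 1/(1 - 17)) + 106 = ((-128 - 59) + 1/(-16)) + 106 = (-187 - 1/16) + 106 = -2993/16 + 106 = -1297/16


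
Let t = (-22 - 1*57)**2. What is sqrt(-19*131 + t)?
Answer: 2*sqrt(938) ≈ 61.254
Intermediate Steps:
t = 6241 (t = (-22 - 57)**2 = (-79)**2 = 6241)
sqrt(-19*131 + t) = sqrt(-19*131 + 6241) = sqrt(-2489 + 6241) = sqrt(3752) = 2*sqrt(938)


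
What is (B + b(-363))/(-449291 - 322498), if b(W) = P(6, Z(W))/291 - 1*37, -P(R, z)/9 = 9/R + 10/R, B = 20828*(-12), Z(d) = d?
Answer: 16164927/49909022 ≈ 0.32389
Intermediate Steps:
B = -249936
P(R, z) = -171/R (P(R, z) = -9*(9/R + 10/R) = -171/R)
b(W) = -7197/194 (b(W) = -171/6/291 - 1*37 = -171*⅙*(1/291) - 37 = -57/2*1/291 - 37 = -19/194 - 37 = -7197/194)
(B + b(-363))/(-449291 - 322498) = (-249936 - 7197/194)/(-449291 - 322498) = -48494781/194/(-771789) = -48494781/194*(-1/771789) = 16164927/49909022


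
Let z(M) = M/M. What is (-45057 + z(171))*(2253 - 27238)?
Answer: 1125724160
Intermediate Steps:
z(M) = 1
(-45057 + z(171))*(2253 - 27238) = (-45057 + 1)*(2253 - 27238) = -45056*(-24985) = 1125724160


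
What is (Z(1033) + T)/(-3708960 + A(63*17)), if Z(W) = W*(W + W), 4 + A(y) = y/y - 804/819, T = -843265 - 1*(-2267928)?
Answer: -971563593/1012547167 ≈ -0.95952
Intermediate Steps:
T = 1424663 (T = -843265 + 2267928 = 1424663)
A(y) = -1087/273 (A(y) = -4 + (y/y - 804/819) = -4 + (1 - 804*1/819) = -4 + (1 - 268/273) = -4 + 5/273 = -1087/273)
Z(W) = 2*W**2 (Z(W) = W*(2*W) = 2*W**2)
(Z(1033) + T)/(-3708960 + A(63*17)) = (2*1033**2 + 1424663)/(-3708960 - 1087/273) = (2*1067089 + 1424663)/(-1012547167/273) = (2134178 + 1424663)*(-273/1012547167) = 3558841*(-273/1012547167) = -971563593/1012547167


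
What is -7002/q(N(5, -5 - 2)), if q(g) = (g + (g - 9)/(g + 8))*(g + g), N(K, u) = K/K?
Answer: -31509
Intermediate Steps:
N(K, u) = 1
q(g) = 2*g*(g + (-9 + g)/(8 + g)) (q(g) = (g + (-9 + g)/(8 + g))*(2*g) = 2*g*(g + (-9 + g)/(8 + g)))
-7002/q(N(5, -5 - 2)) = -7002*(8 + 1)/(2*(-9 + 1² + 9*1)) = -7002*9/(2*(-9 + 1 + 9)) = -7002/(2*1*(⅑)*1) = -7002/2/9 = -7002*9/2 = -31509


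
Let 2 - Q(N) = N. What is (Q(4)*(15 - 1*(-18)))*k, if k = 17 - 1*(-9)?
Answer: -1716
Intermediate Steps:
k = 26 (k = 17 + 9 = 26)
Q(N) = 2 - N
(Q(4)*(15 - 1*(-18)))*k = ((2 - 1*4)*(15 - 1*(-18)))*26 = ((2 - 4)*(15 + 18))*26 = -2*33*26 = -66*26 = -1716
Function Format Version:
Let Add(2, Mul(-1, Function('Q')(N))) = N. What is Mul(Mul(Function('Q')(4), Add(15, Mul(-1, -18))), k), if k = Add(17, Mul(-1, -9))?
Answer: -1716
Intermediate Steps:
k = 26 (k = Add(17, 9) = 26)
Function('Q')(N) = Add(2, Mul(-1, N))
Mul(Mul(Function('Q')(4), Add(15, Mul(-1, -18))), k) = Mul(Mul(Add(2, Mul(-1, 4)), Add(15, Mul(-1, -18))), 26) = Mul(Mul(Add(2, -4), Add(15, 18)), 26) = Mul(Mul(-2, 33), 26) = Mul(-66, 26) = -1716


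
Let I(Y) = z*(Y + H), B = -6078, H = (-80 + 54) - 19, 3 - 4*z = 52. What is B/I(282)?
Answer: 8104/3871 ≈ 2.0935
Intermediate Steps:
z = -49/4 (z = ¾ - ¼*52 = ¾ - 13 = -49/4 ≈ -12.250)
H = -45 (H = -26 - 19 = -45)
I(Y) = 2205/4 - 49*Y/4 (I(Y) = -49*(Y - 45)/4 = -49*(-45 + Y)/4 = 2205/4 - 49*Y/4)
B/I(282) = -6078/(2205/4 - 49/4*282) = -6078/(2205/4 - 6909/2) = -6078/(-11613/4) = -6078*(-4/11613) = 8104/3871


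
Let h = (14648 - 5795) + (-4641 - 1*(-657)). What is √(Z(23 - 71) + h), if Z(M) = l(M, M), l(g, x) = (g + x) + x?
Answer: 15*√21 ≈ 68.739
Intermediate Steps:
h = 4869 (h = 8853 + (-4641 + 657) = 8853 - 3984 = 4869)
l(g, x) = g + 2*x
Z(M) = 3*M (Z(M) = M + 2*M = 3*M)
√(Z(23 - 71) + h) = √(3*(23 - 71) + 4869) = √(3*(-48) + 4869) = √(-144 + 4869) = √4725 = 15*√21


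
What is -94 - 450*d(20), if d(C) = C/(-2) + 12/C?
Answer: 4136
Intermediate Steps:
d(C) = 12/C - C/2 (d(C) = C*(-1/2) + 12/C = -C/2 + 12/C = 12/C - C/2)
-94 - 450*d(20) = -94 - 450*(12/20 - 1/2*20) = -94 - 450*(12*(1/20) - 10) = -94 - 450*(3/5 - 10) = -94 - 450*(-47/5) = -94 + 4230 = 4136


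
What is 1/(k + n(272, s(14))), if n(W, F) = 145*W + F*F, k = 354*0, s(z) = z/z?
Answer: 1/39441 ≈ 2.5354e-5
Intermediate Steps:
s(z) = 1
k = 0
n(W, F) = F² + 145*W (n(W, F) = 145*W + F² = F² + 145*W)
1/(k + n(272, s(14))) = 1/(0 + (1² + 145*272)) = 1/(0 + (1 + 39440)) = 1/(0 + 39441) = 1/39441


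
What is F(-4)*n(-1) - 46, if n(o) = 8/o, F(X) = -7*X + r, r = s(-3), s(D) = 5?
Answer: -310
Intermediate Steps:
r = 5
F(X) = 5 - 7*X (F(X) = -7*X + 5 = 5 - 7*X)
F(-4)*n(-1) - 46 = (5 - 7*(-4))*(8/(-1)) - 46 = (5 + 28)*(8*(-1)) - 46 = 33*(-8) - 46 = -264 - 46 = -310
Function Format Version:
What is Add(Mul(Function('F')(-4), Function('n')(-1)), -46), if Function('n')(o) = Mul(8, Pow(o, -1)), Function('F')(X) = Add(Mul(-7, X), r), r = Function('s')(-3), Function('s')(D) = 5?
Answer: -310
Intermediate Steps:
r = 5
Function('F')(X) = Add(5, Mul(-7, X)) (Function('F')(X) = Add(Mul(-7, X), 5) = Add(5, Mul(-7, X)))
Add(Mul(Function('F')(-4), Function('n')(-1)), -46) = Add(Mul(Add(5, Mul(-7, -4)), Mul(8, Pow(-1, -1))), -46) = Add(Mul(Add(5, 28), Mul(8, -1)), -46) = Add(Mul(33, -8), -46) = Add(-264, -46) = -310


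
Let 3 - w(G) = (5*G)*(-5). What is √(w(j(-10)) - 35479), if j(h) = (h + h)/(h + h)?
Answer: 3*I*√3939 ≈ 188.28*I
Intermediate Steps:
j(h) = 1 (j(h) = (2*h)/((2*h)) = (2*h)*(1/(2*h)) = 1)
w(G) = 3 + 25*G (w(G) = 3 - 5*G*(-5) = 3 - (-25)*G = 3 + 25*G)
√(w(j(-10)) - 35479) = √((3 + 25*1) - 35479) = √((3 + 25) - 35479) = √(28 - 35479) = √(-35451) = 3*I*√3939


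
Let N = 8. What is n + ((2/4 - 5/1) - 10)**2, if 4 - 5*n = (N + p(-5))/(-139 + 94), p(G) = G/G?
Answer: 21109/100 ≈ 211.09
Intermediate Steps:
p(G) = 1
n = 21/25 (n = 4/5 - (8 + 1)/(5*(-139 + 94)) = 4/5 - 9/(5*(-45)) = 4/5 - 9*(-1)/(5*45) = 4/5 - 1/5*(-1/5) = 4/5 + 1/25 = 21/25 ≈ 0.84000)
n + ((2/4 - 5/1) - 10)**2 = 21/25 + ((2/4 - 5/1) - 10)**2 = 21/25 + ((2*(1/4) - 5*1) - 10)**2 = 21/25 + ((1/2 - 5) - 10)**2 = 21/25 + (-9/2 - 10)**2 = 21/25 + (-29/2)**2 = 21/25 + 841/4 = 21109/100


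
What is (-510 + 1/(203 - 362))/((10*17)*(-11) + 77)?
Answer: 81091/285087 ≈ 0.28444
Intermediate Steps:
(-510 + 1/(203 - 362))/((10*17)*(-11) + 77) = (-510 + 1/(-159))/(170*(-11) + 77) = (-510 - 1/159)/(-1870 + 77) = -81091/159/(-1793) = -81091/159*(-1/1793) = 81091/285087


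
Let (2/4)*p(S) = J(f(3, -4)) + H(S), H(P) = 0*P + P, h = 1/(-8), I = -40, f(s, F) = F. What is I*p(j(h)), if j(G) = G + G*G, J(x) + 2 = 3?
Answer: -285/4 ≈ -71.250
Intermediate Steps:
h = -⅛ ≈ -0.12500
J(x) = 1 (J(x) = -2 + 3 = 1)
H(P) = P (H(P) = 0 + P = P)
j(G) = G + G²
p(S) = 2 + 2*S (p(S) = 2*(1 + S) = 2 + 2*S)
I*p(j(h)) = -40*(2 + 2*(-(1 - ⅛)/8)) = -40*(2 + 2*(-⅛*7/8)) = -40*(2 + 2*(-7/64)) = -40*(2 - 7/32) = -40*57/32 = -285/4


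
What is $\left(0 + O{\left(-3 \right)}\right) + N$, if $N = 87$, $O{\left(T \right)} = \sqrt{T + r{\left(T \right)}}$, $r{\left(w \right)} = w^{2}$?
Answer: $87 + \sqrt{6} \approx 89.449$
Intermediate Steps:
$O{\left(T \right)} = \sqrt{T + T^{2}}$
$\left(0 + O{\left(-3 \right)}\right) + N = \left(0 + \sqrt{- 3 \left(1 - 3\right)}\right) + 87 = \left(0 + \sqrt{\left(-3\right) \left(-2\right)}\right) + 87 = \left(0 + \sqrt{6}\right) + 87 = \sqrt{6} + 87 = 87 + \sqrt{6}$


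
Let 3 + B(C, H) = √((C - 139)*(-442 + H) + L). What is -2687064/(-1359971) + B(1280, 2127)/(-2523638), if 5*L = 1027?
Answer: 6781180898745/3432074494498 - 4*√751090/6309095 ≈ 1.9753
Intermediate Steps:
L = 1027/5 (L = (⅕)*1027 = 1027/5 ≈ 205.40)
B(C, H) = -3 + √(1027/5 + (-442 + H)*(-139 + C)) (B(C, H) = -3 + √((C - 139)*(-442 + H) + 1027/5) = -3 + √((-139 + C)*(-442 + H) + 1027/5) = -3 + √((-442 + H)*(-139 + C) + 1027/5) = -3 + √(1027/5 + (-442 + H)*(-139 + C)))
-2687064/(-1359971) + B(1280, 2127)/(-2523638) = -2687064/(-1359971) + (-3 + √(1541085 - 11050*1280 - 3475*2127 + 25*1280*2127)/5)/(-2523638) = -2687064*(-1/1359971) + (-3 + √(1541085 - 14144000 - 7391325 + 68064000)/5)*(-1/2523638) = 2687064/1359971 + (-3 + √48069760/5)*(-1/2523638) = 2687064/1359971 + (-3 + (8*√751090)/5)*(-1/2523638) = 2687064/1359971 + (-3 + 8*√751090/5)*(-1/2523638) = 2687064/1359971 + (3/2523638 - 4*√751090/6309095) = 6781180898745/3432074494498 - 4*√751090/6309095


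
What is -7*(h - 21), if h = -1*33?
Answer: 378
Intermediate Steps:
h = -33
-7*(h - 21) = -7*(-33 - 21) = -7*(-54) = 378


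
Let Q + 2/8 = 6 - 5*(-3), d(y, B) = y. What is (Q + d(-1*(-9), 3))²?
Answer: 14161/16 ≈ 885.06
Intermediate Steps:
Q = 83/4 (Q = -¼ + (6 - 5*(-3)) = -¼ + (6 + 15) = -¼ + 21 = 83/4 ≈ 20.750)
(Q + d(-1*(-9), 3))² = (83/4 - 1*(-9))² = (83/4 + 9)² = (119/4)² = 14161/16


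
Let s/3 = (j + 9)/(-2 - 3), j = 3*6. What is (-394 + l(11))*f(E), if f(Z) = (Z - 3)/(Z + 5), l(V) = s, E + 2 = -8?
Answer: -26663/25 ≈ -1066.5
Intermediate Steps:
j = 18
E = -10 (E = -2 - 8 = -10)
s = -81/5 (s = 3*((18 + 9)/(-2 - 3)) = 3*(27/(-5)) = 3*(27*(-1/5)) = 3*(-27/5) = -81/5 ≈ -16.200)
l(V) = -81/5
f(Z) = (-3 + Z)/(5 + Z)
(-394 + l(11))*f(E) = (-394 - 81/5)*((-3 - 10)/(5 - 10)) = -2051*(-13)/(5*(-5)) = -(-2051)*(-13)/25 = -2051/5*13/5 = -26663/25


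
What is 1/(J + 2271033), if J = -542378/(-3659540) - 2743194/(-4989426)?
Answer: 1521583668670/3455567785892558259 ≈ 4.4033e-7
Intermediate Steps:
J = 1062081922149/1521583668670 (J = -542378*(-1/3659540) - 2743194*(-1/4989426) = 271189/1829770 + 457199/831571 = 1062081922149/1521583668670 ≈ 0.69801)
1/(J + 2271033) = 1/(1062081922149/1521583668670 + 2271033) = 1/(3455567785892558259/1521583668670) = 1521583668670/3455567785892558259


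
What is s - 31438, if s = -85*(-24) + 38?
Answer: -29360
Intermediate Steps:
s = 2078 (s = 2040 + 38 = 2078)
s - 31438 = 2078 - 31438 = -29360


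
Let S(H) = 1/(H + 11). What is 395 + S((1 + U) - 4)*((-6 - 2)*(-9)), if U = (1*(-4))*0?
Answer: 404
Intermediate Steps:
U = 0 (U = -4*0 = 0)
S(H) = 1/(11 + H)
395 + S((1 + U) - 4)*((-6 - 2)*(-9)) = 395 + ((-6 - 2)*(-9))/(11 + ((1 + 0) - 4)) = 395 + (-8*(-9))/(11 + (1 - 4)) = 395 + 72/(11 - 3) = 395 + 72/8 = 395 + (1/8)*72 = 395 + 9 = 404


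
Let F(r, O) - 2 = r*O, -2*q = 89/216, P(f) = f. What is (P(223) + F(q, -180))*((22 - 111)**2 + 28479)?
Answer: 28619500/3 ≈ 9.5398e+6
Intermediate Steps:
q = -89/432 (q = -89/(2*216) = -1/2*89/216 = -89/432 ≈ -0.20602)
F(r, O) = 2 + O*r (F(r, O) = 2 + r*O = 2 + O*r)
(P(223) + F(q, -180))*((22 - 111)**2 + 28479) = (223 + (2 - 180*(-89/432)))*((22 - 111)**2 + 28479) = (223 + (2 + 445/12))*((-89)**2 + 28479) = (223 + 469/12)*(7921 + 28479) = (3145/12)*36400 = 28619500/3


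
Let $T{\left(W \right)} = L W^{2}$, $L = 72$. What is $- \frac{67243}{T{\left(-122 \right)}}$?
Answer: $- \frac{67243}{1071648} \approx -0.062747$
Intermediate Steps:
$T{\left(W \right)} = 72 W^{2}$
$- \frac{67243}{T{\left(-122 \right)}} = - \frac{67243}{72 \left(-122\right)^{2}} = - \frac{67243}{72 \cdot 14884} = - \frac{67243}{1071648}$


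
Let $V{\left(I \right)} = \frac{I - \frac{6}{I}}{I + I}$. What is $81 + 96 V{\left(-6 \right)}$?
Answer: $121$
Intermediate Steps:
$V{\left(I \right)} = \frac{I - \frac{6}{I}}{2 I}$
$81 + 96 V{\left(-6 \right)} = 81 + 96 \left(\frac{1}{2} - \frac{3}{36}\right) = 81 + 96 \left(\frac{1}{2} - \frac{1}{12}\right) = 81 + 96 \cdot \frac{5}{12} = 81 + 40 = 121$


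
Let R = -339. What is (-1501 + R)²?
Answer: 3385600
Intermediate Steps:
(-1501 + R)² = (-1501 - 339)² = (-1840)² = 3385600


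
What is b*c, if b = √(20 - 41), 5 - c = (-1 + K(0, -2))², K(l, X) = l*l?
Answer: 4*I*√21 ≈ 18.33*I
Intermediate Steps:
K(l, X) = l²
c = 4 (c = 5 - (-1 + 0²)² = 5 - (-1 + 0)² = 5 - 1*(-1)² = 5 - 1*1 = 5 - 1 = 4)
b = I*√21 (b = √(-21) = I*√21 ≈ 4.5826*I)
b*c = (I*√21)*4 = 4*I*√21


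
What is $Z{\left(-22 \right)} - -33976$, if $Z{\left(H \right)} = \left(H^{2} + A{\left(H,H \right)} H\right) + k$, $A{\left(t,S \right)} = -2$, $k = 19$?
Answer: $34523$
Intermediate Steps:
$Z{\left(H \right)} = 19 + H^{2} - 2 H$ ($Z{\left(H \right)} = \left(H^{2} - 2 H\right) + 19 = 19 + H^{2} - 2 H$)
$Z{\left(-22 \right)} - -33976 = \left(19 + \left(-22\right)^{2} - -44\right) - -33976 = \left(19 + 484 + 44\right) + 33976 = 547 + 33976 = 34523$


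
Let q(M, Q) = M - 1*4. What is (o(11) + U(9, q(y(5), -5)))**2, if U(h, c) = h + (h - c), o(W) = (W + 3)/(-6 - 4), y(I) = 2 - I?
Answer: 13924/25 ≈ 556.96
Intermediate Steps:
o(W) = -3/10 - W/10 (o(W) = (3 + W)/(-10) = (3 + W)*(-1/10) = -3/10 - W/10)
q(M, Q) = -4 + M (q(M, Q) = M - 4 = -4 + M)
U(h, c) = -c + 2*h
(o(11) + U(9, q(y(5), -5)))**2 = ((-3/10 - 1/10*11) + (-(-4 + (2 - 1*5)) + 2*9))**2 = ((-3/10 - 11/10) + (-(-4 + (2 - 5)) + 18))**2 = (-7/5 + (-(-4 - 3) + 18))**2 = (-7/5 + (-1*(-7) + 18))**2 = (-7/5 + (7 + 18))**2 = (-7/5 + 25)**2 = (118/5)**2 = 13924/25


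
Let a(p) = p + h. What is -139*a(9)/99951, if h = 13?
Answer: -3058/99951 ≈ -0.030595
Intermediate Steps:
a(p) = 13 + p (a(p) = p + 13 = 13 + p)
-139*a(9)/99951 = -139*(13 + 9)/99951 = -139*22*(1/99951) = -3058*1/99951 = -3058/99951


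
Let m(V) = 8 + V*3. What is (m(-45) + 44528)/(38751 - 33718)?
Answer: 6343/719 ≈ 8.8220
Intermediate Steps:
m(V) = 8 + 3*V
(m(-45) + 44528)/(38751 - 33718) = ((8 + 3*(-45)) + 44528)/(38751 - 33718) = ((8 - 135) + 44528)/5033 = (-127 + 44528)*(1/5033) = 44401*(1/5033) = 6343/719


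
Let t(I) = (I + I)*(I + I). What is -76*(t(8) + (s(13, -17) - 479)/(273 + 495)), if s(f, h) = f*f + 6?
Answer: -233111/12 ≈ -19426.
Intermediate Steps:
s(f, h) = 6 + f**2 (s(f, h) = f**2 + 6 = 6 + f**2)
t(I) = 4*I**2 (t(I) = (2*I)*(2*I) = 4*I**2)
-76*(t(8) + (s(13, -17) - 479)/(273 + 495)) = -76*(4*8**2 + ((6 + 13**2) - 479)/(273 + 495)) = -76*(4*64 + ((6 + 169) - 479)/768) = -76*(256 + (175 - 479)*(1/768)) = -76*(256 - 304*1/768) = -76*(256 - 19/48) = -76*12269/48 = -233111/12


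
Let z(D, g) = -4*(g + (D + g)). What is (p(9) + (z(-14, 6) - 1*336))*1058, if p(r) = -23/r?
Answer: -3147550/9 ≈ -3.4973e+5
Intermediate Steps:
z(D, g) = -8*g - 4*D (z(D, g) = -4*(D + 2*g) = -8*g - 4*D)
(p(9) + (z(-14, 6) - 1*336))*1058 = (-23/9 + ((-8*6 - 4*(-14)) - 1*336))*1058 = (-23*⅑ + ((-48 + 56) - 336))*1058 = (-23/9 + (8 - 336))*1058 = (-23/9 - 328)*1058 = -2975/9*1058 = -3147550/9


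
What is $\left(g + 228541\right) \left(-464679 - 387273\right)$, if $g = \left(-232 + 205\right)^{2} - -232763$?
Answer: $-393629938416$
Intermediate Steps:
$g = 233492$ ($g = \left(-27\right)^{2} + 232763 = 729 + 232763 = 233492$)
$\left(g + 228541\right) \left(-464679 - 387273\right) = \left(233492 + 228541\right) \left(-464679 - 387273\right) = 462033 \left(-851952\right) = -393629938416$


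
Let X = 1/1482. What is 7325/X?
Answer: 10855650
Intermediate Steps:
X = 1/1482 ≈ 0.00067476
7325/X = 7325/(1/1482) = 7325*1482 = 10855650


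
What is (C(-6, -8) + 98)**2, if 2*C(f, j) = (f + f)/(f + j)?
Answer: 474721/49 ≈ 9688.2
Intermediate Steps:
C(f, j) = f/(f + j) (C(f, j) = ((f + f)/(f + j))/2 = ((2*f)/(f + j))/2 = (2*f/(f + j))/2 = f/(f + j))
(C(-6, -8) + 98)**2 = (-6/(-6 - 8) + 98)**2 = (-6/(-14) + 98)**2 = (-6*(-1/14) + 98)**2 = (3/7 + 98)**2 = (689/7)**2 = 474721/49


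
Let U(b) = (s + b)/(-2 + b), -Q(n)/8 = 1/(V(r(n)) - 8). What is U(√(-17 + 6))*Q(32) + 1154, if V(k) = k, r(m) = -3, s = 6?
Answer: 190402/165 - 64*I*√11/165 ≈ 1154.0 - 1.2864*I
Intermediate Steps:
Q(n) = 8/11 (Q(n) = -8/(-3 - 8) = -8/(-11) = -8*(-1/11) = 8/11)
U(b) = (6 + b)/(-2 + b)
U(√(-17 + 6))*Q(32) + 1154 = ((6 + √(-17 + 6))/(-2 + √(-17 + 6)))*(8/11) + 1154 = ((6 + √(-11))/(-2 + √(-11)))*(8/11) + 1154 = ((6 + I*√11)/(-2 + I*√11))*(8/11) + 1154 = 8*(6 + I*√11)/(11*(-2 + I*√11)) + 1154 = 1154 + 8*(6 + I*√11)/(11*(-2 + I*√11))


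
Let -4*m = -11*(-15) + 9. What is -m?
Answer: 87/2 ≈ 43.500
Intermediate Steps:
m = -87/2 (m = -(-11*(-15) + 9)/4 = -(165 + 9)/4 = -¼*174 = -87/2 ≈ -43.500)
-m = -1*(-87/2) = 87/2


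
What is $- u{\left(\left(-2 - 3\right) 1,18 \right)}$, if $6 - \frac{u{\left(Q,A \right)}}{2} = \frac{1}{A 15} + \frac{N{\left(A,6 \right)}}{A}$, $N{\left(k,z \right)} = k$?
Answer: $- \frac{1349}{135} \approx -9.9926$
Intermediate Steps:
$u{\left(Q,A \right)} = 10 - \frac{2}{15 A}$ ($u{\left(Q,A \right)} = 12 - 2 \left(\frac{1}{A 15} + \frac{A}{A}\right) = 12 - 2 \left(\frac{1}{A} \frac{1}{15} + 1\right) = 12 - 2 \left(\frac{1}{15 A} + 1\right) = 12 - 2 \left(1 + \frac{1}{15 A}\right) = 12 - \left(2 + \frac{2}{15 A}\right) = 10 - \frac{2}{15 A}$)
$- u{\left(\left(-2 - 3\right) 1,18 \right)} = - (10 - \frac{2}{15 \cdot 18}) = - (10 - \frac{1}{135}) = \left(-1\right) \frac{1349}{135} = - \frac{1349}{135}$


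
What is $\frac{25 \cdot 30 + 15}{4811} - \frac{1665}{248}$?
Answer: $- \frac{460035}{70184} \approx -6.5547$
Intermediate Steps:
$\frac{25 \cdot 30 + 15}{4811} - \frac{1665}{248} = \left(750 + 15\right) \frac{1}{4811} - \frac{1665}{248} = 765 \cdot \frac{1}{4811} - \frac{1665}{248} = \frac{45}{283} - \frac{1665}{248} = - \frac{460035}{70184}$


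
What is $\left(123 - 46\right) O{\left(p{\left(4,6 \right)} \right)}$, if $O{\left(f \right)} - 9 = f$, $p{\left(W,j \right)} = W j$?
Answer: $2541$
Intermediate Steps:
$O{\left(f \right)} = 9 + f$
$\left(123 - 46\right) O{\left(p{\left(4,6 \right)} \right)} = \left(123 - 46\right) \left(9 + 4 \cdot 6\right) = 77 \left(9 + 24\right) = 77 \cdot 33 = 2541$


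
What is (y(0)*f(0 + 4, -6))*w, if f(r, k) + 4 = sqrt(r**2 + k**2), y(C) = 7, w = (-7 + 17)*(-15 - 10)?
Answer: 7000 - 3500*sqrt(13) ≈ -5619.4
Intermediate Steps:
w = -250 (w = 10*(-25) = -250)
f(r, k) = -4 + sqrt(k**2 + r**2) (f(r, k) = -4 + sqrt(r**2 + k**2) = -4 + sqrt(k**2 + r**2))
(y(0)*f(0 + 4, -6))*w = (7*(-4 + sqrt((-6)**2 + (0 + 4)**2)))*(-250) = (7*(-4 + sqrt(36 + 4**2)))*(-250) = (7*(-4 + sqrt(36 + 16)))*(-250) = (7*(-4 + sqrt(52)))*(-250) = (7*(-4 + 2*sqrt(13)))*(-250) = (-28 + 14*sqrt(13))*(-250) = 7000 - 3500*sqrt(13)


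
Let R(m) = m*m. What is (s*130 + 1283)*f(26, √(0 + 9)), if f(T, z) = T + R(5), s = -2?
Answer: 52173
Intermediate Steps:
R(m) = m²
f(T, z) = 25 + T (f(T, z) = T + 5² = T + 25 = 25 + T)
(s*130 + 1283)*f(26, √(0 + 9)) = (-2*130 + 1283)*(25 + 26) = (-260 + 1283)*51 = 1023*51 = 52173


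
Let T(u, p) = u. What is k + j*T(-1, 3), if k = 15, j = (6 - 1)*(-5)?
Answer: 40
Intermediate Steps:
j = -25 (j = 5*(-5) = -25)
k + j*T(-1, 3) = 15 - 25*(-1) = 15 + 25 = 40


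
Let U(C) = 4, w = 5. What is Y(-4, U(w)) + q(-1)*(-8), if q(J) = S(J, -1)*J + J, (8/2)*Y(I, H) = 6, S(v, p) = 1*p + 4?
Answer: 67/2 ≈ 33.500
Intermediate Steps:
S(v, p) = 4 + p (S(v, p) = p + 4 = 4 + p)
Y(I, H) = 3/2 (Y(I, H) = (1/4)*6 = 3/2)
q(J) = 4*J (q(J) = (4 - 1)*J + J = 3*J + J = 4*J)
Y(-4, U(w)) + q(-1)*(-8) = 3/2 + (4*(-1))*(-8) = 3/2 - 4*(-8) = 3/2 + 32 = 67/2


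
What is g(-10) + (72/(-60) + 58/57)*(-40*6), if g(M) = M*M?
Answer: 2732/19 ≈ 143.79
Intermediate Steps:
g(M) = M²
g(-10) + (72/(-60) + 58/57)*(-40*6) = (-10)² + (72/(-60) + 58/57)*(-40*6) = 100 + (72*(-1/60) + 58*(1/57))*(-240) = 100 + (-6/5 + 58/57)*(-240) = 100 - 52/285*(-240) = 100 + 832/19 = 2732/19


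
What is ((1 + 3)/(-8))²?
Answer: ¼ ≈ 0.25000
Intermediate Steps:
((1 + 3)/(-8))² = (4*(-⅛))² = (-½)² = ¼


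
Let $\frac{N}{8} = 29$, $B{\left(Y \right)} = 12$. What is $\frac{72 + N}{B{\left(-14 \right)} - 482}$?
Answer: $- \frac{152}{235} \approx -0.64681$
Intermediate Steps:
$N = 232$ ($N = 8 \cdot 29 = 232$)
$\frac{72 + N}{B{\left(-14 \right)} - 482} = \frac{72 + 232}{12 - 482} = \frac{304}{-470} = 304 \left(- \frac{1}{470}\right) = - \frac{152}{235}$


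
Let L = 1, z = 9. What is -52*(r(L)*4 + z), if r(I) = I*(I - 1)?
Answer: -468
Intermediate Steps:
r(I) = I*(-1 + I)
-52*(r(L)*4 + z) = -52*((1*(-1 + 1))*4 + 9) = -52*((1*0)*4 + 9) = -52*(0*4 + 9) = -52*(0 + 9) = -52*9 = -468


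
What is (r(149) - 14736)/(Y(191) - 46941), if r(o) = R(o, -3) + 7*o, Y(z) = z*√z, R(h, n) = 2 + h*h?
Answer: -39946791/219648961 - 162541*√191/219648961 ≈ -0.19209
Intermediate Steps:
R(h, n) = 2 + h²
Y(z) = z^(3/2)
r(o) = 2 + o² + 7*o (r(o) = (2 + o²) + 7*o = 2 + o² + 7*o)
(r(149) - 14736)/(Y(191) - 46941) = ((2 + 149² + 7*149) - 14736)/(191^(3/2) - 46941) = ((2 + 22201 + 1043) - 14736)/(191*√191 - 46941) = (23246 - 14736)/(-46941 + 191*√191) = 8510/(-46941 + 191*√191)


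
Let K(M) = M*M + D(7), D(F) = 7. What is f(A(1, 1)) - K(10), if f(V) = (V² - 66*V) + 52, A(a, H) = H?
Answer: -120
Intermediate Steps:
f(V) = 52 + V² - 66*V
K(M) = 7 + M² (K(M) = M*M + 7 = M² + 7 = 7 + M²)
f(A(1, 1)) - K(10) = (52 + 1² - 66*1) - (7 + 10²) = (52 + 1 - 66) - (7 + 100) = -13 - 1*107 = -13 - 107 = -120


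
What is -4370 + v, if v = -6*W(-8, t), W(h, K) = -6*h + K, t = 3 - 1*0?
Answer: -4676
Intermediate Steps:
t = 3 (t = 3 + 0 = 3)
W(h, K) = K - 6*h
v = -306 (v = -6*(3 - 6*(-8)) = -6*(3 + 48) = -6*51 = -306)
-4370 + v = -4370 - 306 = -4676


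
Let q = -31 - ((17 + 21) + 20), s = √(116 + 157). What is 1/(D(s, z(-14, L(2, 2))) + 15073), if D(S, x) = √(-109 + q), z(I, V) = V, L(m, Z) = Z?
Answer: 15073/227195527 - 3*I*√22/227195527 ≈ 6.6344e-5 - 6.1935e-8*I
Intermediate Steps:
s = √273 ≈ 16.523
q = -89 (q = -31 - (38 + 20) = -31 - 1*58 = -31 - 58 = -89)
D(S, x) = 3*I*√22 (D(S, x) = √(-109 - 89) = √(-198) = 3*I*√22)
1/(D(s, z(-14, L(2, 2))) + 15073) = 1/(3*I*√22 + 15073) = 1/(15073 + 3*I*√22)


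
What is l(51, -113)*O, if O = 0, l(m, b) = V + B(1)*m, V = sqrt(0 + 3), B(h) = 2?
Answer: 0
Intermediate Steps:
V = sqrt(3) ≈ 1.7320
l(m, b) = sqrt(3) + 2*m
l(51, -113)*O = (sqrt(3) + 2*51)*0 = (sqrt(3) + 102)*0 = (102 + sqrt(3))*0 = 0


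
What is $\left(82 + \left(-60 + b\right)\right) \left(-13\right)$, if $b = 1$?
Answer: $-299$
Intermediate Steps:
$\left(82 + \left(-60 + b\right)\right) \left(-13\right) = \left(82 + \left(-60 + 1\right)\right) \left(-13\right) = \left(82 - 59\right) \left(-13\right) = 23 \left(-13\right) = -299$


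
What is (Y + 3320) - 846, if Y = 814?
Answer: 3288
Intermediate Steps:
(Y + 3320) - 846 = (814 + 3320) - 846 = 4134 - 846 = 3288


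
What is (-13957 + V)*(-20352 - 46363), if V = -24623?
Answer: 2573864700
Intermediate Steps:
(-13957 + V)*(-20352 - 46363) = (-13957 - 24623)*(-20352 - 46363) = -38580*(-66715) = 2573864700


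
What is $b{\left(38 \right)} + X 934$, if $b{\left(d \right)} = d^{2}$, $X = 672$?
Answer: $629092$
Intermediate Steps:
$b{\left(38 \right)} + X 934 = 38^{2} + 672 \cdot 934 = 1444 + 627648 = 629092$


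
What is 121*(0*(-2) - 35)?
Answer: -4235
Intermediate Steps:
121*(0*(-2) - 35) = 121*(0 - 35) = 121*(-35) = -4235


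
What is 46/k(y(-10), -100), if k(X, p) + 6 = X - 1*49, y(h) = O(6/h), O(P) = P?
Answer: -115/139 ≈ -0.82734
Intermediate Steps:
y(h) = 6/h
k(X, p) = -55 + X (k(X, p) = -6 + (X - 1*49) = -6 + (X - 49) = -6 + (-49 + X) = -55 + X)
46/k(y(-10), -100) = 46/(-55 + 6/(-10)) = 46/(-55 + 6*(-1/10)) = 46/(-55 - 3/5) = 46/(-278/5) = 46*(-5/278) = -115/139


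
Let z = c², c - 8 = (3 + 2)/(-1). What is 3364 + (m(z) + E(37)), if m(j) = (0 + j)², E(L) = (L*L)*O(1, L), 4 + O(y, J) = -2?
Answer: -4769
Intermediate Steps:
O(y, J) = -6 (O(y, J) = -4 - 2 = -6)
E(L) = -6*L² (E(L) = (L*L)*(-6) = L²*(-6) = -6*L²)
c = 3 (c = 8 + (3 + 2)/(-1) = 8 + 5*(-1) = 8 - 5 = 3)
z = 9 (z = 3² = 9)
m(j) = j²
3364 + (m(z) + E(37)) = 3364 + (9² - 6*37²) = 3364 + (81 - 6*1369) = 3364 + (81 - 8214) = 3364 - 8133 = -4769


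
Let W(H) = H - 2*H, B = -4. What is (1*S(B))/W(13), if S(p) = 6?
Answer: -6/13 ≈ -0.46154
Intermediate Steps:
W(H) = -H
(1*S(B))/W(13) = (1*6)/((-1*13)) = 6/(-13) = -1/13*6 = -6/13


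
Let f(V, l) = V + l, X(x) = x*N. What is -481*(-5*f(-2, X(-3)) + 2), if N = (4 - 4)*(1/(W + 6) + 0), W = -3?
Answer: -5772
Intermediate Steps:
N = 0 (N = (4 - 4)*(1/(-3 + 6) + 0) = 0*(1/3 + 0) = 0*(⅓ + 0) = 0*(⅓) = 0)
X(x) = 0 (X(x) = x*0 = 0)
-481*(-5*f(-2, X(-3)) + 2) = -481*(-5*(-2 + 0) + 2) = -481*(-5*(-2) + 2) = -481*(10 + 2) = -481*12 = -5772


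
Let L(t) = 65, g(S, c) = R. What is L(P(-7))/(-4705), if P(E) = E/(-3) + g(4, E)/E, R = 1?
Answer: -13/941 ≈ -0.013815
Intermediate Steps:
g(S, c) = 1
P(E) = 1/E - E/3 (P(E) = E/(-3) + 1/E = E*(-⅓) + 1/E = -E/3 + 1/E = 1/E - E/3)
L(P(-7))/(-4705) = 65/(-4705) = 65*(-1/4705) = -13/941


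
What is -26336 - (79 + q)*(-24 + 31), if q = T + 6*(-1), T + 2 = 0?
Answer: -26833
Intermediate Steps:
T = -2 (T = -2 + 0 = -2)
q = -8 (q = -2 + 6*(-1) = -2 - 6 = -8)
-26336 - (79 + q)*(-24 + 31) = -26336 - (79 - 8)*(-24 + 31) = -26336 - 71*7 = -26336 - 1*497 = -26336 - 497 = -26833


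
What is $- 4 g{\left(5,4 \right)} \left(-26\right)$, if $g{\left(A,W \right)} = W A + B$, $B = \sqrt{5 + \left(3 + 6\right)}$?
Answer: $2080 + 104 \sqrt{14} \approx 2469.1$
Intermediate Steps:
$B = \sqrt{14}$ ($B = \sqrt{5 + 9} = \sqrt{14} \approx 3.7417$)
$g{\left(A,W \right)} = \sqrt{14} + A W$ ($g{\left(A,W \right)} = W A + \sqrt{14} = A W + \sqrt{14} = \sqrt{14} + A W$)
$- 4 g{\left(5,4 \right)} \left(-26\right) = - 4 \left(\sqrt{14} + 5 \cdot 4\right) \left(-26\right) = - 4 \left(\sqrt{14} + 20\right) \left(-26\right) = - 4 \left(20 + \sqrt{14}\right) \left(-26\right) = - 4 \left(-520 - 26 \sqrt{14}\right) = 2080 + 104 \sqrt{14}$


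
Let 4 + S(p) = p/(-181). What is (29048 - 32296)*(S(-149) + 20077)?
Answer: -11801159776/181 ≈ -6.5200e+7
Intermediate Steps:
S(p) = -4 - p/181 (S(p) = -4 + p/(-181) = -4 + p*(-1/181) = -4 - p/181)
(29048 - 32296)*(S(-149) + 20077) = (29048 - 32296)*((-4 - 1/181*(-149)) + 20077) = -3248*((-4 + 149/181) + 20077) = -3248*(-575/181 + 20077) = -3248*3633362/181 = -11801159776/181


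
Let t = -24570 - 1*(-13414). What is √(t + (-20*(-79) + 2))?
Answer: I*√9574 ≈ 97.847*I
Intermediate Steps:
t = -11156 (t = -24570 + 13414 = -11156)
√(t + (-20*(-79) + 2)) = √(-11156 + (-20*(-79) + 2)) = √(-11156 + (1580 + 2)) = √(-11156 + 1582) = √(-9574) = I*√9574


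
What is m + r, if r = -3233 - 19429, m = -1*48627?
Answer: -71289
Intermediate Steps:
m = -48627
r = -22662
m + r = -48627 - 22662 = -71289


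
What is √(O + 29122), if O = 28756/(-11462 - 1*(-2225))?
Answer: √2484486586446/9237 ≈ 170.64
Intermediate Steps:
O = -28756/9237 (O = 28756/(-11462 + 2225) = 28756/(-9237) = 28756*(-1/9237) = -28756/9237 ≈ -3.1131)
√(O + 29122) = √(-28756/9237 + 29122) = √(268971158/9237) = √2484486586446/9237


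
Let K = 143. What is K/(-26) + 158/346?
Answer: -1745/346 ≈ -5.0434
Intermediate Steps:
K/(-26) + 158/346 = 143/(-26) + 158/346 = 143*(-1/26) + 158*(1/346) = -11/2 + 79/173 = -1745/346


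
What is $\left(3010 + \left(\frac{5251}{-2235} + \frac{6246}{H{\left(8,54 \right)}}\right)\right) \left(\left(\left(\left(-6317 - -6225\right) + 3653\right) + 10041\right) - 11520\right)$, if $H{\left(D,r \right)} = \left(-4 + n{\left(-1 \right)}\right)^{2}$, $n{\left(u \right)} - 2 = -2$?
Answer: $\frac{21082573859}{2980} \approx 7.0747 \cdot 10^{6}$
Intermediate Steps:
$n{\left(u \right)} = 0$ ($n{\left(u \right)} = 2 - 2 = 0$)
$H{\left(D,r \right)} = 16$ ($H{\left(D,r \right)} = \left(-4 + 0\right)^{2} = \left(-4\right)^{2} = 16$)
$\left(3010 + \left(\frac{5251}{-2235} + \frac{6246}{H{\left(8,54 \right)}}\right)\right) \left(\left(\left(\left(-6317 - -6225\right) + 3653\right) + 10041\right) - 11520\right) = \left(3010 + \left(\frac{5251}{-2235} + \frac{6246}{16}\right)\right) \left(\left(\left(\left(-6317 - -6225\right) + 3653\right) + 10041\right) - 11520\right) = \left(3010 + \left(5251 \left(- \frac{1}{2235}\right) + 6246 \cdot \frac{1}{16}\right)\right) \left(\left(\left(\left(-6317 + 6225\right) + 3653\right) + 10041\right) - 11520\right) = \left(3010 + \left(- \frac{5251}{2235} + \frac{3123}{8}\right)\right) \left(\left(\left(-92 + 3653\right) + 10041\right) - 11520\right) = \left(3010 + \frac{6937897}{17880}\right) \left(\left(3561 + 10041\right) - 11520\right) = \frac{60756697 \left(13602 - 11520\right)}{17880} = \frac{60756697}{17880} \cdot 2082 = \frac{21082573859}{2980}$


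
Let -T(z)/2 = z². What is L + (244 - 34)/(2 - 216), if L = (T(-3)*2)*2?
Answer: -7809/107 ≈ -72.981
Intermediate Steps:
T(z) = -2*z²
L = -72 (L = (-2*(-3)²*2)*2 = (-2*9*2)*2 = -18*2*2 = -36*2 = -72)
L + (244 - 34)/(2 - 216) = -72 + (244 - 34)/(2 - 216) = -72 + 210/(-214) = -72 + 210*(-1/214) = -72 - 105/107 = -7809/107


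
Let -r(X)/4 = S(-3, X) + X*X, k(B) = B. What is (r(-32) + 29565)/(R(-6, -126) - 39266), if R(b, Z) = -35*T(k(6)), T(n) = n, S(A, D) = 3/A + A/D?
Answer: -203781/315808 ≈ -0.64527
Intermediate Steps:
R(b, Z) = -210 (R(b, Z) = -35*6 = -210)
r(X) = 4 - 4*X² + 12/X (r(X) = -4*((3/(-3) - 3/X) + X*X) = -4*((3*(-⅓) - 3/X) + X²) = -4*((-1 - 3/X) + X²) = -4*(-1 + X² - 3/X) = 4 - 4*X² + 12/X)
(r(-32) + 29565)/(R(-6, -126) - 39266) = ((4 - 4*(-32)² + 12/(-32)) + 29565)/(-210 - 39266) = ((4 - 4*1024 + 12*(-1/32)) + 29565)/(-39476) = ((4 - 4096 - 3/8) + 29565)*(-1/39476) = (-32739/8 + 29565)*(-1/39476) = (203781/8)*(-1/39476) = -203781/315808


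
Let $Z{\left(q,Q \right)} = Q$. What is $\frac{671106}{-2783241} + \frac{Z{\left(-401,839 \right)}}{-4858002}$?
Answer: $- \frac{40278634931}{166925806722} \approx -0.2413$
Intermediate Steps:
$\frac{671106}{-2783241} + \frac{Z{\left(-401,839 \right)}}{-4858002} = \frac{671106}{-2783241} + \frac{839}{-4858002} = 671106 \left(- \frac{1}{2783241}\right) + 839 \left(- \frac{1}{4858002}\right) = - \frac{223702}{927747} - \frac{839}{4858002} = - \frac{40278634931}{166925806722}$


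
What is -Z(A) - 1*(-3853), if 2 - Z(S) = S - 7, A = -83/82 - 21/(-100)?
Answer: 15757111/4100 ≈ 3843.2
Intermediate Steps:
A = -3289/4100 (A = -83*1/82 - 21*(-1/100) = -83/82 + 21/100 = -3289/4100 ≈ -0.80219)
Z(S) = 9 - S (Z(S) = 2 - (S - 7) = 2 - (-7 + S) = 2 + (7 - S) = 9 - S)
-Z(A) - 1*(-3853) = -(9 - 1*(-3289/4100)) - 1*(-3853) = -(9 + 3289/4100) + 3853 = -1*40189/4100 + 3853 = -40189/4100 + 3853 = 15757111/4100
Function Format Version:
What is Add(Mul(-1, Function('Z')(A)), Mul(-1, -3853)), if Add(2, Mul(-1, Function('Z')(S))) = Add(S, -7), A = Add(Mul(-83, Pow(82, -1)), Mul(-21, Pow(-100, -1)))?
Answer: Rational(15757111, 4100) ≈ 3843.2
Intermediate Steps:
A = Rational(-3289, 4100) (A = Add(Mul(-83, Rational(1, 82)), Mul(-21, Rational(-1, 100))) = Add(Rational(-83, 82), Rational(21, 100)) = Rational(-3289, 4100) ≈ -0.80219)
Function('Z')(S) = Add(9, Mul(-1, S)) (Function('Z')(S) = Add(2, Mul(-1, Add(S, -7))) = Add(2, Mul(-1, Add(-7, S))) = Add(2, Add(7, Mul(-1, S))) = Add(9, Mul(-1, S)))
Add(Mul(-1, Function('Z')(A)), Mul(-1, -3853)) = Add(Mul(-1, Add(9, Mul(-1, Rational(-3289, 4100)))), Mul(-1, -3853)) = Add(Mul(-1, Add(9, Rational(3289, 4100))), 3853) = Add(Mul(-1, Rational(40189, 4100)), 3853) = Add(Rational(-40189, 4100), 3853) = Rational(15757111, 4100)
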